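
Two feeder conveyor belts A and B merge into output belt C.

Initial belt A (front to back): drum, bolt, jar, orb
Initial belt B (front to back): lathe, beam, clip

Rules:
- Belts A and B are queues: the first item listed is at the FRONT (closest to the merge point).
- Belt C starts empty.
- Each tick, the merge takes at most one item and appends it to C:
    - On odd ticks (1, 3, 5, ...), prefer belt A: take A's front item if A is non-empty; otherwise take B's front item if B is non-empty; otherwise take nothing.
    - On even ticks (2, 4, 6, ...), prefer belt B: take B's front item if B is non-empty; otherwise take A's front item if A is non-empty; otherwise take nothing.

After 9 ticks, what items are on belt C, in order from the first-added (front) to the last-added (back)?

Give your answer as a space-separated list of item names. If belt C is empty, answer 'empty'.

Tick 1: prefer A, take drum from A; A=[bolt,jar,orb] B=[lathe,beam,clip] C=[drum]
Tick 2: prefer B, take lathe from B; A=[bolt,jar,orb] B=[beam,clip] C=[drum,lathe]
Tick 3: prefer A, take bolt from A; A=[jar,orb] B=[beam,clip] C=[drum,lathe,bolt]
Tick 4: prefer B, take beam from B; A=[jar,orb] B=[clip] C=[drum,lathe,bolt,beam]
Tick 5: prefer A, take jar from A; A=[orb] B=[clip] C=[drum,lathe,bolt,beam,jar]
Tick 6: prefer B, take clip from B; A=[orb] B=[-] C=[drum,lathe,bolt,beam,jar,clip]
Tick 7: prefer A, take orb from A; A=[-] B=[-] C=[drum,lathe,bolt,beam,jar,clip,orb]
Tick 8: prefer B, both empty, nothing taken; A=[-] B=[-] C=[drum,lathe,bolt,beam,jar,clip,orb]
Tick 9: prefer A, both empty, nothing taken; A=[-] B=[-] C=[drum,lathe,bolt,beam,jar,clip,orb]

Answer: drum lathe bolt beam jar clip orb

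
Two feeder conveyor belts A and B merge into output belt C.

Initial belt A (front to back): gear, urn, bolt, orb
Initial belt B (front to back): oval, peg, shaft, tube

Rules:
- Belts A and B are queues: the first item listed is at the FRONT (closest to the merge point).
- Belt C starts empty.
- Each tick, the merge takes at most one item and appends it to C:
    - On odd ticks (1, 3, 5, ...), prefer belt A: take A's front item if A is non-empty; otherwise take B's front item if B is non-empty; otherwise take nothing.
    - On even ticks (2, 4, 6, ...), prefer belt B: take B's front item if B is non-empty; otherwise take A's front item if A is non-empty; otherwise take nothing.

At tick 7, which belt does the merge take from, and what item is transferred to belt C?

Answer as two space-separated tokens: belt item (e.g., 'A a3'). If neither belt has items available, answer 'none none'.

Answer: A orb

Derivation:
Tick 1: prefer A, take gear from A; A=[urn,bolt,orb] B=[oval,peg,shaft,tube] C=[gear]
Tick 2: prefer B, take oval from B; A=[urn,bolt,orb] B=[peg,shaft,tube] C=[gear,oval]
Tick 3: prefer A, take urn from A; A=[bolt,orb] B=[peg,shaft,tube] C=[gear,oval,urn]
Tick 4: prefer B, take peg from B; A=[bolt,orb] B=[shaft,tube] C=[gear,oval,urn,peg]
Tick 5: prefer A, take bolt from A; A=[orb] B=[shaft,tube] C=[gear,oval,urn,peg,bolt]
Tick 6: prefer B, take shaft from B; A=[orb] B=[tube] C=[gear,oval,urn,peg,bolt,shaft]
Tick 7: prefer A, take orb from A; A=[-] B=[tube] C=[gear,oval,urn,peg,bolt,shaft,orb]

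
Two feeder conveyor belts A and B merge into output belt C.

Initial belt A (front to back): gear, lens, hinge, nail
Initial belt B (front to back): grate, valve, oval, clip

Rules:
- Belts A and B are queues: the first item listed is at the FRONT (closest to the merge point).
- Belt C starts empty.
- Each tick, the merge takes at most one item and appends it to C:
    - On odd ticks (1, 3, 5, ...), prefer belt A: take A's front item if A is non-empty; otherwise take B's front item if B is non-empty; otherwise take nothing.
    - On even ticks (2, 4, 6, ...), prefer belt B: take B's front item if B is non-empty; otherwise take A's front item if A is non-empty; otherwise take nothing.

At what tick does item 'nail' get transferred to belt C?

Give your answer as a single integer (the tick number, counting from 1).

Tick 1: prefer A, take gear from A; A=[lens,hinge,nail] B=[grate,valve,oval,clip] C=[gear]
Tick 2: prefer B, take grate from B; A=[lens,hinge,nail] B=[valve,oval,clip] C=[gear,grate]
Tick 3: prefer A, take lens from A; A=[hinge,nail] B=[valve,oval,clip] C=[gear,grate,lens]
Tick 4: prefer B, take valve from B; A=[hinge,nail] B=[oval,clip] C=[gear,grate,lens,valve]
Tick 5: prefer A, take hinge from A; A=[nail] B=[oval,clip] C=[gear,grate,lens,valve,hinge]
Tick 6: prefer B, take oval from B; A=[nail] B=[clip] C=[gear,grate,lens,valve,hinge,oval]
Tick 7: prefer A, take nail from A; A=[-] B=[clip] C=[gear,grate,lens,valve,hinge,oval,nail]

Answer: 7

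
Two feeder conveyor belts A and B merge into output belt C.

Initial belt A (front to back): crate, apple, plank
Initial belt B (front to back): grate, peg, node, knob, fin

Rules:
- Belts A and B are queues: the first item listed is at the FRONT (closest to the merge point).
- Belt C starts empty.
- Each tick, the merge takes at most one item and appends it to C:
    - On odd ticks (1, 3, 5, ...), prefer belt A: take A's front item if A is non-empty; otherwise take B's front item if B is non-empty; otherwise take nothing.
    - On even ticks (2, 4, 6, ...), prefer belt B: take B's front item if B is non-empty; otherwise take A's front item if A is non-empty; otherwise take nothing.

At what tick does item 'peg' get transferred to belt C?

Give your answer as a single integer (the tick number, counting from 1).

Answer: 4

Derivation:
Tick 1: prefer A, take crate from A; A=[apple,plank] B=[grate,peg,node,knob,fin] C=[crate]
Tick 2: prefer B, take grate from B; A=[apple,plank] B=[peg,node,knob,fin] C=[crate,grate]
Tick 3: prefer A, take apple from A; A=[plank] B=[peg,node,knob,fin] C=[crate,grate,apple]
Tick 4: prefer B, take peg from B; A=[plank] B=[node,knob,fin] C=[crate,grate,apple,peg]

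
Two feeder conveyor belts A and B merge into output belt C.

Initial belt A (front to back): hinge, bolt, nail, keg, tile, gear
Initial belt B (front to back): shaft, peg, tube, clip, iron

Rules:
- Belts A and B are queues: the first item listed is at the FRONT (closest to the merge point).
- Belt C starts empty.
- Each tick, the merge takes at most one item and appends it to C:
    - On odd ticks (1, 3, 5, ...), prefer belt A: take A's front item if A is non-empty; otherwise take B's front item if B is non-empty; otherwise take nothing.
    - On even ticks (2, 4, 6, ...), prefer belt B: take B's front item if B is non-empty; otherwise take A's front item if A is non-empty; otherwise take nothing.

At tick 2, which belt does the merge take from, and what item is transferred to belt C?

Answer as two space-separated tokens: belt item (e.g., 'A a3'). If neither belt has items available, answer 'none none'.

Answer: B shaft

Derivation:
Tick 1: prefer A, take hinge from A; A=[bolt,nail,keg,tile,gear] B=[shaft,peg,tube,clip,iron] C=[hinge]
Tick 2: prefer B, take shaft from B; A=[bolt,nail,keg,tile,gear] B=[peg,tube,clip,iron] C=[hinge,shaft]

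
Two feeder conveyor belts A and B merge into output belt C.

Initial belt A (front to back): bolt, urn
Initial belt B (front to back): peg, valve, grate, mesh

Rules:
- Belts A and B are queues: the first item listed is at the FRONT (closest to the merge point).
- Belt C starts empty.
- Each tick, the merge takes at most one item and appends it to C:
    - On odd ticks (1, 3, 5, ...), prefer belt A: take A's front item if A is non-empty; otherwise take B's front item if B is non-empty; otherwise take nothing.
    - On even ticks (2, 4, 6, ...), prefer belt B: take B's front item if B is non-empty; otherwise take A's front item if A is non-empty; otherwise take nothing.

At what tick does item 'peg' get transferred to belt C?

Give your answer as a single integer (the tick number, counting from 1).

Tick 1: prefer A, take bolt from A; A=[urn] B=[peg,valve,grate,mesh] C=[bolt]
Tick 2: prefer B, take peg from B; A=[urn] B=[valve,grate,mesh] C=[bolt,peg]

Answer: 2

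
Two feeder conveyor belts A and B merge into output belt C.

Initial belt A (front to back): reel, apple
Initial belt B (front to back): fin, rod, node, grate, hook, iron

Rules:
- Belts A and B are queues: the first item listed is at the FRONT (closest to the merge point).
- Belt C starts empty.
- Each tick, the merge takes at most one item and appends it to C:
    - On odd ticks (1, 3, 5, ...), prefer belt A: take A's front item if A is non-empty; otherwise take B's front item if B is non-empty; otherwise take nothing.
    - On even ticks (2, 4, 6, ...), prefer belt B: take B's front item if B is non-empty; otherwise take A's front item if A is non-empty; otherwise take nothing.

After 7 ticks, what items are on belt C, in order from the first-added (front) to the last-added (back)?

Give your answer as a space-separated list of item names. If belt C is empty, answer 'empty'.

Tick 1: prefer A, take reel from A; A=[apple] B=[fin,rod,node,grate,hook,iron] C=[reel]
Tick 2: prefer B, take fin from B; A=[apple] B=[rod,node,grate,hook,iron] C=[reel,fin]
Tick 3: prefer A, take apple from A; A=[-] B=[rod,node,grate,hook,iron] C=[reel,fin,apple]
Tick 4: prefer B, take rod from B; A=[-] B=[node,grate,hook,iron] C=[reel,fin,apple,rod]
Tick 5: prefer A, take node from B; A=[-] B=[grate,hook,iron] C=[reel,fin,apple,rod,node]
Tick 6: prefer B, take grate from B; A=[-] B=[hook,iron] C=[reel,fin,apple,rod,node,grate]
Tick 7: prefer A, take hook from B; A=[-] B=[iron] C=[reel,fin,apple,rod,node,grate,hook]

Answer: reel fin apple rod node grate hook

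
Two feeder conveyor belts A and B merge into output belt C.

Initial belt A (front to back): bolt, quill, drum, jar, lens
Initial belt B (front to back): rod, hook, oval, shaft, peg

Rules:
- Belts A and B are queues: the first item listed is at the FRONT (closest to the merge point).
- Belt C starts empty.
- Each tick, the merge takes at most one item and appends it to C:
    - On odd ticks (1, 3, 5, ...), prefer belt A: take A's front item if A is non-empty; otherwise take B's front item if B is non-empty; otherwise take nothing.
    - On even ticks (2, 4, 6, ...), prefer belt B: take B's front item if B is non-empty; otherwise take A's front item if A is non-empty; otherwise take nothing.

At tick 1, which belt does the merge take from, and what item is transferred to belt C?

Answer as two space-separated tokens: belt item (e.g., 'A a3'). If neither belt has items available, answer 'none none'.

Answer: A bolt

Derivation:
Tick 1: prefer A, take bolt from A; A=[quill,drum,jar,lens] B=[rod,hook,oval,shaft,peg] C=[bolt]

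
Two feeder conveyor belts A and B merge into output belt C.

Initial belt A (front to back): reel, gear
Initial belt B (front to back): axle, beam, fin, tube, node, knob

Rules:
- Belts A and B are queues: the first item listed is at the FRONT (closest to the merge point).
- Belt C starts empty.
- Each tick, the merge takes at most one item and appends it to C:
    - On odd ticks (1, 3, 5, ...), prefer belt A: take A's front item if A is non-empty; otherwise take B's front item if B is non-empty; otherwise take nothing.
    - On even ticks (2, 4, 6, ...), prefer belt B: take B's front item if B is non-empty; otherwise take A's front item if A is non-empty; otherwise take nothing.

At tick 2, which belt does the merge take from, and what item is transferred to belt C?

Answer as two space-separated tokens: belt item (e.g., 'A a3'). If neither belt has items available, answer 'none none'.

Answer: B axle

Derivation:
Tick 1: prefer A, take reel from A; A=[gear] B=[axle,beam,fin,tube,node,knob] C=[reel]
Tick 2: prefer B, take axle from B; A=[gear] B=[beam,fin,tube,node,knob] C=[reel,axle]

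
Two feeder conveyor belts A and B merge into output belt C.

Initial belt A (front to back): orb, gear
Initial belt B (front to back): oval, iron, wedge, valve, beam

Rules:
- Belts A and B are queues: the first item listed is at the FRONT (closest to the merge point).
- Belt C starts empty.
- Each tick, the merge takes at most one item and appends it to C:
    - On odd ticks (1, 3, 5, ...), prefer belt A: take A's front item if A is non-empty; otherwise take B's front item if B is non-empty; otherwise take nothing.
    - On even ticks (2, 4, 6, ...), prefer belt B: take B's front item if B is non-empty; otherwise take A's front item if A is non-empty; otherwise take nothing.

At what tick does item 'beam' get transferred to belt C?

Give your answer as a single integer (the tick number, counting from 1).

Answer: 7

Derivation:
Tick 1: prefer A, take orb from A; A=[gear] B=[oval,iron,wedge,valve,beam] C=[orb]
Tick 2: prefer B, take oval from B; A=[gear] B=[iron,wedge,valve,beam] C=[orb,oval]
Tick 3: prefer A, take gear from A; A=[-] B=[iron,wedge,valve,beam] C=[orb,oval,gear]
Tick 4: prefer B, take iron from B; A=[-] B=[wedge,valve,beam] C=[orb,oval,gear,iron]
Tick 5: prefer A, take wedge from B; A=[-] B=[valve,beam] C=[orb,oval,gear,iron,wedge]
Tick 6: prefer B, take valve from B; A=[-] B=[beam] C=[orb,oval,gear,iron,wedge,valve]
Tick 7: prefer A, take beam from B; A=[-] B=[-] C=[orb,oval,gear,iron,wedge,valve,beam]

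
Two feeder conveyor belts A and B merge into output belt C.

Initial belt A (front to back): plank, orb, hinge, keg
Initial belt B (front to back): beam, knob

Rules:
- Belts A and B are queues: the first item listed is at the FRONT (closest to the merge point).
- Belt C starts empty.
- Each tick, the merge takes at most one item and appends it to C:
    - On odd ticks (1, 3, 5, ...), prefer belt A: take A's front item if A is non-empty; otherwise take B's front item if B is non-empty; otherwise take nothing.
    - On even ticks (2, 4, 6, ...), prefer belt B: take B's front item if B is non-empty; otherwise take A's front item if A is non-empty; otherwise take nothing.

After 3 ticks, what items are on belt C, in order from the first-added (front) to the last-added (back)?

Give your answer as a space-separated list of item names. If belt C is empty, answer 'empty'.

Tick 1: prefer A, take plank from A; A=[orb,hinge,keg] B=[beam,knob] C=[plank]
Tick 2: prefer B, take beam from B; A=[orb,hinge,keg] B=[knob] C=[plank,beam]
Tick 3: prefer A, take orb from A; A=[hinge,keg] B=[knob] C=[plank,beam,orb]

Answer: plank beam orb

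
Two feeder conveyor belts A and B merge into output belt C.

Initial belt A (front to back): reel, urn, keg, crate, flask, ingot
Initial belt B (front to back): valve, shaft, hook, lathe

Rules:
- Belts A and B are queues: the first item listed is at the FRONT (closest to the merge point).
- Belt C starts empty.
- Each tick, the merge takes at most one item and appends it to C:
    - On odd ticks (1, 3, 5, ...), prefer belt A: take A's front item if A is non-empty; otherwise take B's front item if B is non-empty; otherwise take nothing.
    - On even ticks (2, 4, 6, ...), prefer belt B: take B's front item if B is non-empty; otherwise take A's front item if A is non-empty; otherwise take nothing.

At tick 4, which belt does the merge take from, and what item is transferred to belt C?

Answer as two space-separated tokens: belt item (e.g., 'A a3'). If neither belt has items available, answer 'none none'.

Answer: B shaft

Derivation:
Tick 1: prefer A, take reel from A; A=[urn,keg,crate,flask,ingot] B=[valve,shaft,hook,lathe] C=[reel]
Tick 2: prefer B, take valve from B; A=[urn,keg,crate,flask,ingot] B=[shaft,hook,lathe] C=[reel,valve]
Tick 3: prefer A, take urn from A; A=[keg,crate,flask,ingot] B=[shaft,hook,lathe] C=[reel,valve,urn]
Tick 4: prefer B, take shaft from B; A=[keg,crate,flask,ingot] B=[hook,lathe] C=[reel,valve,urn,shaft]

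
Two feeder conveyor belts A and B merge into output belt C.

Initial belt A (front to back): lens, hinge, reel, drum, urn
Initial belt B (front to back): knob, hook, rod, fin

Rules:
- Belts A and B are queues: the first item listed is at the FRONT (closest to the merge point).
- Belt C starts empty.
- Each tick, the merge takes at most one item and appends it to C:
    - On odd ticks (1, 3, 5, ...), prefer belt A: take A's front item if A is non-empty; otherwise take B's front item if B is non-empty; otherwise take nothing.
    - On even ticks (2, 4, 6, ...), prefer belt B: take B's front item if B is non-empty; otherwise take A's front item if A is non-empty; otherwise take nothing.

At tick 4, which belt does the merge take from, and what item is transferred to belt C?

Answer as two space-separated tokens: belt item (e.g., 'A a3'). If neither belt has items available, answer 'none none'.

Answer: B hook

Derivation:
Tick 1: prefer A, take lens from A; A=[hinge,reel,drum,urn] B=[knob,hook,rod,fin] C=[lens]
Tick 2: prefer B, take knob from B; A=[hinge,reel,drum,urn] B=[hook,rod,fin] C=[lens,knob]
Tick 3: prefer A, take hinge from A; A=[reel,drum,urn] B=[hook,rod,fin] C=[lens,knob,hinge]
Tick 4: prefer B, take hook from B; A=[reel,drum,urn] B=[rod,fin] C=[lens,knob,hinge,hook]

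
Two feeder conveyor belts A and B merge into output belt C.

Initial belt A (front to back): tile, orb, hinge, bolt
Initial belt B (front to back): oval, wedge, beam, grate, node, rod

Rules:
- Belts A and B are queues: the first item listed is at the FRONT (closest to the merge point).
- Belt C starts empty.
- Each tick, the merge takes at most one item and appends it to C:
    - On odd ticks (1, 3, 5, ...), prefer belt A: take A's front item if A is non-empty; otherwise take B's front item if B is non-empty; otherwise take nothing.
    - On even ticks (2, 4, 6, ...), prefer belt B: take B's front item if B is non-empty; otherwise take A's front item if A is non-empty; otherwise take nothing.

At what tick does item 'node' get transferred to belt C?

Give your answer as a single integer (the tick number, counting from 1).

Tick 1: prefer A, take tile from A; A=[orb,hinge,bolt] B=[oval,wedge,beam,grate,node,rod] C=[tile]
Tick 2: prefer B, take oval from B; A=[orb,hinge,bolt] B=[wedge,beam,grate,node,rod] C=[tile,oval]
Tick 3: prefer A, take orb from A; A=[hinge,bolt] B=[wedge,beam,grate,node,rod] C=[tile,oval,orb]
Tick 4: prefer B, take wedge from B; A=[hinge,bolt] B=[beam,grate,node,rod] C=[tile,oval,orb,wedge]
Tick 5: prefer A, take hinge from A; A=[bolt] B=[beam,grate,node,rod] C=[tile,oval,orb,wedge,hinge]
Tick 6: prefer B, take beam from B; A=[bolt] B=[grate,node,rod] C=[tile,oval,orb,wedge,hinge,beam]
Tick 7: prefer A, take bolt from A; A=[-] B=[grate,node,rod] C=[tile,oval,orb,wedge,hinge,beam,bolt]
Tick 8: prefer B, take grate from B; A=[-] B=[node,rod] C=[tile,oval,orb,wedge,hinge,beam,bolt,grate]
Tick 9: prefer A, take node from B; A=[-] B=[rod] C=[tile,oval,orb,wedge,hinge,beam,bolt,grate,node]

Answer: 9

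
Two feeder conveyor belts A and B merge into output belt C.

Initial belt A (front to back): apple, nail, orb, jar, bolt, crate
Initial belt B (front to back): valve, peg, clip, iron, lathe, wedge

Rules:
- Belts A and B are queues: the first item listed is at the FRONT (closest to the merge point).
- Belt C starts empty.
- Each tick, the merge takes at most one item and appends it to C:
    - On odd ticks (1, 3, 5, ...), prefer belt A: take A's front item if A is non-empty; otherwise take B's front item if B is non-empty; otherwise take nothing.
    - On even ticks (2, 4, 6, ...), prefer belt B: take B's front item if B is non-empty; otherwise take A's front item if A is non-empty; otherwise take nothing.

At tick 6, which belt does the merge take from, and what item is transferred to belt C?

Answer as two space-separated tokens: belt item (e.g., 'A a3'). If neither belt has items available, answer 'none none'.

Tick 1: prefer A, take apple from A; A=[nail,orb,jar,bolt,crate] B=[valve,peg,clip,iron,lathe,wedge] C=[apple]
Tick 2: prefer B, take valve from B; A=[nail,orb,jar,bolt,crate] B=[peg,clip,iron,lathe,wedge] C=[apple,valve]
Tick 3: prefer A, take nail from A; A=[orb,jar,bolt,crate] B=[peg,clip,iron,lathe,wedge] C=[apple,valve,nail]
Tick 4: prefer B, take peg from B; A=[orb,jar,bolt,crate] B=[clip,iron,lathe,wedge] C=[apple,valve,nail,peg]
Tick 5: prefer A, take orb from A; A=[jar,bolt,crate] B=[clip,iron,lathe,wedge] C=[apple,valve,nail,peg,orb]
Tick 6: prefer B, take clip from B; A=[jar,bolt,crate] B=[iron,lathe,wedge] C=[apple,valve,nail,peg,orb,clip]

Answer: B clip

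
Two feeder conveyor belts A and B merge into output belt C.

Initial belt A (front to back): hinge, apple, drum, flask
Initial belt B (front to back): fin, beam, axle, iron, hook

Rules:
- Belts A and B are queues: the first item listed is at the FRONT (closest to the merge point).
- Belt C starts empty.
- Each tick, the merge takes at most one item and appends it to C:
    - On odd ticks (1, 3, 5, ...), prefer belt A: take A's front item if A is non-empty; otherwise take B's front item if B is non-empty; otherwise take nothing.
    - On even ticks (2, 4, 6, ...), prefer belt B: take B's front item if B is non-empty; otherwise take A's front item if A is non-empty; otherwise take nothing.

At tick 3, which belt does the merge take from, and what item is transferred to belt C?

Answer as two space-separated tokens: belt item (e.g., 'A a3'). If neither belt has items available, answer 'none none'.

Tick 1: prefer A, take hinge from A; A=[apple,drum,flask] B=[fin,beam,axle,iron,hook] C=[hinge]
Tick 2: prefer B, take fin from B; A=[apple,drum,flask] B=[beam,axle,iron,hook] C=[hinge,fin]
Tick 3: prefer A, take apple from A; A=[drum,flask] B=[beam,axle,iron,hook] C=[hinge,fin,apple]

Answer: A apple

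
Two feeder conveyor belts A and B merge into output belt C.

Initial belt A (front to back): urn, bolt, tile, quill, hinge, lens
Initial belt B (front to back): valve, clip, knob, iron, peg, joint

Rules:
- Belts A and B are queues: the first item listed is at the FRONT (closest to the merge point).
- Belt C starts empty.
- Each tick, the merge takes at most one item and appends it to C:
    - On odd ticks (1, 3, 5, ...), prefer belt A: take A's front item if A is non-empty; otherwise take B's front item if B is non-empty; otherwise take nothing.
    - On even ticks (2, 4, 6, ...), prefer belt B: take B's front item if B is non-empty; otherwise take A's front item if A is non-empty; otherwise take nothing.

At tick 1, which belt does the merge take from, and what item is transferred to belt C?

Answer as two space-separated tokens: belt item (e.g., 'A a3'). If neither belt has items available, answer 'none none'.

Answer: A urn

Derivation:
Tick 1: prefer A, take urn from A; A=[bolt,tile,quill,hinge,lens] B=[valve,clip,knob,iron,peg,joint] C=[urn]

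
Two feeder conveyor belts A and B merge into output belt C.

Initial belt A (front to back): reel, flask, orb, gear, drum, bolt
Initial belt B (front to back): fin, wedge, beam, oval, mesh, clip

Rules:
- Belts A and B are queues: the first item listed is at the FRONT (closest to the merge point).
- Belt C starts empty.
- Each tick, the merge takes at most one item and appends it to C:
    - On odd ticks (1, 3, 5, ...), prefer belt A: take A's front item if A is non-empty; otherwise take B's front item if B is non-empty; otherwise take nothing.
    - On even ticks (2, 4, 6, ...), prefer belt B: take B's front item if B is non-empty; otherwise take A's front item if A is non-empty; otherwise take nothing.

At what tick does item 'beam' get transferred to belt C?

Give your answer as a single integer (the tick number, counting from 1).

Tick 1: prefer A, take reel from A; A=[flask,orb,gear,drum,bolt] B=[fin,wedge,beam,oval,mesh,clip] C=[reel]
Tick 2: prefer B, take fin from B; A=[flask,orb,gear,drum,bolt] B=[wedge,beam,oval,mesh,clip] C=[reel,fin]
Tick 3: prefer A, take flask from A; A=[orb,gear,drum,bolt] B=[wedge,beam,oval,mesh,clip] C=[reel,fin,flask]
Tick 4: prefer B, take wedge from B; A=[orb,gear,drum,bolt] B=[beam,oval,mesh,clip] C=[reel,fin,flask,wedge]
Tick 5: prefer A, take orb from A; A=[gear,drum,bolt] B=[beam,oval,mesh,clip] C=[reel,fin,flask,wedge,orb]
Tick 6: prefer B, take beam from B; A=[gear,drum,bolt] B=[oval,mesh,clip] C=[reel,fin,flask,wedge,orb,beam]

Answer: 6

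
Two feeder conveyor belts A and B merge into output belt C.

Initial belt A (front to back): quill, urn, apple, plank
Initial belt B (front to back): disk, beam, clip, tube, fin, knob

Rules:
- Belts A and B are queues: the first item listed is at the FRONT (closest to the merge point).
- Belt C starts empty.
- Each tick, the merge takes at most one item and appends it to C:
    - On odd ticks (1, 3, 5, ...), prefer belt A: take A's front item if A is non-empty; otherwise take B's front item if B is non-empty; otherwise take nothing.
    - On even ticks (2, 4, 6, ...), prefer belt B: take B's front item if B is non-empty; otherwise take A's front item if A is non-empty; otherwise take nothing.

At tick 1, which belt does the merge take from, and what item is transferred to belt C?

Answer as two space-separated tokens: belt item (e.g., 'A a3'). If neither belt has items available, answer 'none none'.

Tick 1: prefer A, take quill from A; A=[urn,apple,plank] B=[disk,beam,clip,tube,fin,knob] C=[quill]

Answer: A quill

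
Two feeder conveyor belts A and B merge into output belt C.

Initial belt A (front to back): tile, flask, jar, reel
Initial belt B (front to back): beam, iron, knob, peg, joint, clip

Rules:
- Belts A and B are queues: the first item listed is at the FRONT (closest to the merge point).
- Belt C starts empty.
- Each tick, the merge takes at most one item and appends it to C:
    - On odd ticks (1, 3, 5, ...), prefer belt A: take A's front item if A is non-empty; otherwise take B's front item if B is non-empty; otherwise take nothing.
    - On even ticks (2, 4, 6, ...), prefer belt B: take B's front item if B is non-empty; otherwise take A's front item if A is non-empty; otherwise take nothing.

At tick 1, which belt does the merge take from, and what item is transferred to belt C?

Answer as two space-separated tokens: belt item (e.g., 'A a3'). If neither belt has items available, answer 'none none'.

Tick 1: prefer A, take tile from A; A=[flask,jar,reel] B=[beam,iron,knob,peg,joint,clip] C=[tile]

Answer: A tile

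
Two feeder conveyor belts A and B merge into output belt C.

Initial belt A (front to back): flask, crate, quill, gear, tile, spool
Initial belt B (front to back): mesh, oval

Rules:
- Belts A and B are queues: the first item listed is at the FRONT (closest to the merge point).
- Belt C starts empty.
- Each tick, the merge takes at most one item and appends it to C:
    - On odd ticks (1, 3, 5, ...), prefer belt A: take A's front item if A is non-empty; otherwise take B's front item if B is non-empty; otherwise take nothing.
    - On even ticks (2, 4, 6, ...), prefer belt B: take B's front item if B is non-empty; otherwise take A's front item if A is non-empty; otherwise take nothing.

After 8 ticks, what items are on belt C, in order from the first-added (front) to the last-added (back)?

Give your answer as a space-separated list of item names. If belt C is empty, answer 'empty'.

Answer: flask mesh crate oval quill gear tile spool

Derivation:
Tick 1: prefer A, take flask from A; A=[crate,quill,gear,tile,spool] B=[mesh,oval] C=[flask]
Tick 2: prefer B, take mesh from B; A=[crate,quill,gear,tile,spool] B=[oval] C=[flask,mesh]
Tick 3: prefer A, take crate from A; A=[quill,gear,tile,spool] B=[oval] C=[flask,mesh,crate]
Tick 4: prefer B, take oval from B; A=[quill,gear,tile,spool] B=[-] C=[flask,mesh,crate,oval]
Tick 5: prefer A, take quill from A; A=[gear,tile,spool] B=[-] C=[flask,mesh,crate,oval,quill]
Tick 6: prefer B, take gear from A; A=[tile,spool] B=[-] C=[flask,mesh,crate,oval,quill,gear]
Tick 7: prefer A, take tile from A; A=[spool] B=[-] C=[flask,mesh,crate,oval,quill,gear,tile]
Tick 8: prefer B, take spool from A; A=[-] B=[-] C=[flask,mesh,crate,oval,quill,gear,tile,spool]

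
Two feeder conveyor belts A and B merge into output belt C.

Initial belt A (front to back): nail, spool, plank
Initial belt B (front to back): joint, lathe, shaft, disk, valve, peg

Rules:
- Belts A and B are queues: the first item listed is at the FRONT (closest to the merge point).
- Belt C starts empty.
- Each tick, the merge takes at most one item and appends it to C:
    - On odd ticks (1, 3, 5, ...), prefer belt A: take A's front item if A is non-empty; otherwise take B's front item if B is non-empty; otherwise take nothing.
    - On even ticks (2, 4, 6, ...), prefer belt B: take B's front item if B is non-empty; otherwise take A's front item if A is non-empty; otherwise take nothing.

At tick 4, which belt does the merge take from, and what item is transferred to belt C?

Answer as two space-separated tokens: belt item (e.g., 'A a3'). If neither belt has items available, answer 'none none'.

Tick 1: prefer A, take nail from A; A=[spool,plank] B=[joint,lathe,shaft,disk,valve,peg] C=[nail]
Tick 2: prefer B, take joint from B; A=[spool,plank] B=[lathe,shaft,disk,valve,peg] C=[nail,joint]
Tick 3: prefer A, take spool from A; A=[plank] B=[lathe,shaft,disk,valve,peg] C=[nail,joint,spool]
Tick 4: prefer B, take lathe from B; A=[plank] B=[shaft,disk,valve,peg] C=[nail,joint,spool,lathe]

Answer: B lathe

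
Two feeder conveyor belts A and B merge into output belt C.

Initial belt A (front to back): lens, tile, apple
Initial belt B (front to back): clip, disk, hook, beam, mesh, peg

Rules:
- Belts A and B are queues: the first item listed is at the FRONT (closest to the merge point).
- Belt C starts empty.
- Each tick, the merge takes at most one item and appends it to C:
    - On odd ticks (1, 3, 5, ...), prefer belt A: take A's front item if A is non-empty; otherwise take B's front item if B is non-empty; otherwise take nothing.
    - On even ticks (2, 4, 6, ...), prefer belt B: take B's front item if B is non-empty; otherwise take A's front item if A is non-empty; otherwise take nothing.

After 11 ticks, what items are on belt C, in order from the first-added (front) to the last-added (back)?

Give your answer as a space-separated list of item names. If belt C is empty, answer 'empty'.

Answer: lens clip tile disk apple hook beam mesh peg

Derivation:
Tick 1: prefer A, take lens from A; A=[tile,apple] B=[clip,disk,hook,beam,mesh,peg] C=[lens]
Tick 2: prefer B, take clip from B; A=[tile,apple] B=[disk,hook,beam,mesh,peg] C=[lens,clip]
Tick 3: prefer A, take tile from A; A=[apple] B=[disk,hook,beam,mesh,peg] C=[lens,clip,tile]
Tick 4: prefer B, take disk from B; A=[apple] B=[hook,beam,mesh,peg] C=[lens,clip,tile,disk]
Tick 5: prefer A, take apple from A; A=[-] B=[hook,beam,mesh,peg] C=[lens,clip,tile,disk,apple]
Tick 6: prefer B, take hook from B; A=[-] B=[beam,mesh,peg] C=[lens,clip,tile,disk,apple,hook]
Tick 7: prefer A, take beam from B; A=[-] B=[mesh,peg] C=[lens,clip,tile,disk,apple,hook,beam]
Tick 8: prefer B, take mesh from B; A=[-] B=[peg] C=[lens,clip,tile,disk,apple,hook,beam,mesh]
Tick 9: prefer A, take peg from B; A=[-] B=[-] C=[lens,clip,tile,disk,apple,hook,beam,mesh,peg]
Tick 10: prefer B, both empty, nothing taken; A=[-] B=[-] C=[lens,clip,tile,disk,apple,hook,beam,mesh,peg]
Tick 11: prefer A, both empty, nothing taken; A=[-] B=[-] C=[lens,clip,tile,disk,apple,hook,beam,mesh,peg]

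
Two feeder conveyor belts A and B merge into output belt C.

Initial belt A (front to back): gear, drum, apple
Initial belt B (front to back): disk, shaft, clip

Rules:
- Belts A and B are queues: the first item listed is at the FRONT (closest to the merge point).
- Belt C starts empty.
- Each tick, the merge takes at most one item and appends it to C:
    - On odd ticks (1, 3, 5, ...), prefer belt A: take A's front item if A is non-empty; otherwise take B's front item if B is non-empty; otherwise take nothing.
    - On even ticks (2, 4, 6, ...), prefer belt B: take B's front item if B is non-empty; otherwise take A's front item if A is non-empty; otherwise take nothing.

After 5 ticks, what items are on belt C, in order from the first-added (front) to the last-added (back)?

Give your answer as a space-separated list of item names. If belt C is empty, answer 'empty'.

Answer: gear disk drum shaft apple

Derivation:
Tick 1: prefer A, take gear from A; A=[drum,apple] B=[disk,shaft,clip] C=[gear]
Tick 2: prefer B, take disk from B; A=[drum,apple] B=[shaft,clip] C=[gear,disk]
Tick 3: prefer A, take drum from A; A=[apple] B=[shaft,clip] C=[gear,disk,drum]
Tick 4: prefer B, take shaft from B; A=[apple] B=[clip] C=[gear,disk,drum,shaft]
Tick 5: prefer A, take apple from A; A=[-] B=[clip] C=[gear,disk,drum,shaft,apple]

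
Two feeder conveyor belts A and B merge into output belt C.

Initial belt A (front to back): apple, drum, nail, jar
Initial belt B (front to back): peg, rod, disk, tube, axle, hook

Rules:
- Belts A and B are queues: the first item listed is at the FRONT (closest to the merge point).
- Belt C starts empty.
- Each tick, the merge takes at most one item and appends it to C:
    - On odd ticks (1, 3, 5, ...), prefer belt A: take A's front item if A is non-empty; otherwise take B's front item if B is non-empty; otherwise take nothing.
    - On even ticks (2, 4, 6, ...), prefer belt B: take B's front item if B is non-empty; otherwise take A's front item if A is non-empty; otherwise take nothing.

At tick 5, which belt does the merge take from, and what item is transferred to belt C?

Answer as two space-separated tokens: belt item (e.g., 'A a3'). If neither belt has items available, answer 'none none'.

Tick 1: prefer A, take apple from A; A=[drum,nail,jar] B=[peg,rod,disk,tube,axle,hook] C=[apple]
Tick 2: prefer B, take peg from B; A=[drum,nail,jar] B=[rod,disk,tube,axle,hook] C=[apple,peg]
Tick 3: prefer A, take drum from A; A=[nail,jar] B=[rod,disk,tube,axle,hook] C=[apple,peg,drum]
Tick 4: prefer B, take rod from B; A=[nail,jar] B=[disk,tube,axle,hook] C=[apple,peg,drum,rod]
Tick 5: prefer A, take nail from A; A=[jar] B=[disk,tube,axle,hook] C=[apple,peg,drum,rod,nail]

Answer: A nail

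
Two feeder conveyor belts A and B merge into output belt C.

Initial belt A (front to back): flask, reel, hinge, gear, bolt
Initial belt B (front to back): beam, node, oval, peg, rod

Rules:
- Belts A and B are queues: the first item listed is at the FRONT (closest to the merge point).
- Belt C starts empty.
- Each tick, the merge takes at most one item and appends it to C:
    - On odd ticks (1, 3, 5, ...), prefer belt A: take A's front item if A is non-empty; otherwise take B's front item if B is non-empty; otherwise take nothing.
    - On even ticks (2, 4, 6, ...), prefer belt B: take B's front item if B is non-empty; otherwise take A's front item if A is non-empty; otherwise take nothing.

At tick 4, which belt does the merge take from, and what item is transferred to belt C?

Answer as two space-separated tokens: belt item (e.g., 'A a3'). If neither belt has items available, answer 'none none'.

Tick 1: prefer A, take flask from A; A=[reel,hinge,gear,bolt] B=[beam,node,oval,peg,rod] C=[flask]
Tick 2: prefer B, take beam from B; A=[reel,hinge,gear,bolt] B=[node,oval,peg,rod] C=[flask,beam]
Tick 3: prefer A, take reel from A; A=[hinge,gear,bolt] B=[node,oval,peg,rod] C=[flask,beam,reel]
Tick 4: prefer B, take node from B; A=[hinge,gear,bolt] B=[oval,peg,rod] C=[flask,beam,reel,node]

Answer: B node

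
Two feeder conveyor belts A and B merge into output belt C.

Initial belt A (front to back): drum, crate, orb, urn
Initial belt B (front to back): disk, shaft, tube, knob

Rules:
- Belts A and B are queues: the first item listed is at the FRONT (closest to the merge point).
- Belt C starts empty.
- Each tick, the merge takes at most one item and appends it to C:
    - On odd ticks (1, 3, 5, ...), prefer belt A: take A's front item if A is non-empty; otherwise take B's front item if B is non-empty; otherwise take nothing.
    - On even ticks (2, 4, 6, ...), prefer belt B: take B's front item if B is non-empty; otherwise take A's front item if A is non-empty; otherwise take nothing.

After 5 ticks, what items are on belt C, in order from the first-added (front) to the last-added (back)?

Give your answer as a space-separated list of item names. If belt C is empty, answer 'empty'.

Tick 1: prefer A, take drum from A; A=[crate,orb,urn] B=[disk,shaft,tube,knob] C=[drum]
Tick 2: prefer B, take disk from B; A=[crate,orb,urn] B=[shaft,tube,knob] C=[drum,disk]
Tick 3: prefer A, take crate from A; A=[orb,urn] B=[shaft,tube,knob] C=[drum,disk,crate]
Tick 4: prefer B, take shaft from B; A=[orb,urn] B=[tube,knob] C=[drum,disk,crate,shaft]
Tick 5: prefer A, take orb from A; A=[urn] B=[tube,knob] C=[drum,disk,crate,shaft,orb]

Answer: drum disk crate shaft orb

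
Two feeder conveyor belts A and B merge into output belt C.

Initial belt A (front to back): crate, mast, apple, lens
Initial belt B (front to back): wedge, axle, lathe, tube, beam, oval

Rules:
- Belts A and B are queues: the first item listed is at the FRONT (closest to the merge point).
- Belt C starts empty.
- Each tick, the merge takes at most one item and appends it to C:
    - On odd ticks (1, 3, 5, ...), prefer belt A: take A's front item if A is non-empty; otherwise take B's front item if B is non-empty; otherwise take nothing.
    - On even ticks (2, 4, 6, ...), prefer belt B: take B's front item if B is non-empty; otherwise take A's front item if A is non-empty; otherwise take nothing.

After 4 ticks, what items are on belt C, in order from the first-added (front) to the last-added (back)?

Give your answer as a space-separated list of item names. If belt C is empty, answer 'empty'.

Tick 1: prefer A, take crate from A; A=[mast,apple,lens] B=[wedge,axle,lathe,tube,beam,oval] C=[crate]
Tick 2: prefer B, take wedge from B; A=[mast,apple,lens] B=[axle,lathe,tube,beam,oval] C=[crate,wedge]
Tick 3: prefer A, take mast from A; A=[apple,lens] B=[axle,lathe,tube,beam,oval] C=[crate,wedge,mast]
Tick 4: prefer B, take axle from B; A=[apple,lens] B=[lathe,tube,beam,oval] C=[crate,wedge,mast,axle]

Answer: crate wedge mast axle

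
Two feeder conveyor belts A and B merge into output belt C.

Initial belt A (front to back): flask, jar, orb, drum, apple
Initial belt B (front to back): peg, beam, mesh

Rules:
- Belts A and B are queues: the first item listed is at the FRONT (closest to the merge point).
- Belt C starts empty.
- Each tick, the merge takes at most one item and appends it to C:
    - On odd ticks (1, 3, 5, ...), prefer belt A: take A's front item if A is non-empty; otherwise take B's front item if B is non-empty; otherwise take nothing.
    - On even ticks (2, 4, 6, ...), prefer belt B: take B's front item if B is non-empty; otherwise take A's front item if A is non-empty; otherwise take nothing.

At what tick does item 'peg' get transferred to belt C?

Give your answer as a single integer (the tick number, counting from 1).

Tick 1: prefer A, take flask from A; A=[jar,orb,drum,apple] B=[peg,beam,mesh] C=[flask]
Tick 2: prefer B, take peg from B; A=[jar,orb,drum,apple] B=[beam,mesh] C=[flask,peg]

Answer: 2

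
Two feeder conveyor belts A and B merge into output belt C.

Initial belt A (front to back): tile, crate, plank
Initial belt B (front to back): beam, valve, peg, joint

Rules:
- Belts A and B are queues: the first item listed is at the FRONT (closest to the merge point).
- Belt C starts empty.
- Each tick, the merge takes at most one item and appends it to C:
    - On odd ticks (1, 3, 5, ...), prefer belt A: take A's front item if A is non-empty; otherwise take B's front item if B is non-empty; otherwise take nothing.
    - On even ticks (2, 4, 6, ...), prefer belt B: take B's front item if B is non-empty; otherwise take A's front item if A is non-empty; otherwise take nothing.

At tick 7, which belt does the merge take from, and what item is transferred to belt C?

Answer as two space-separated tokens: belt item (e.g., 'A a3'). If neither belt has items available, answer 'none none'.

Answer: B joint

Derivation:
Tick 1: prefer A, take tile from A; A=[crate,plank] B=[beam,valve,peg,joint] C=[tile]
Tick 2: prefer B, take beam from B; A=[crate,plank] B=[valve,peg,joint] C=[tile,beam]
Tick 3: prefer A, take crate from A; A=[plank] B=[valve,peg,joint] C=[tile,beam,crate]
Tick 4: prefer B, take valve from B; A=[plank] B=[peg,joint] C=[tile,beam,crate,valve]
Tick 5: prefer A, take plank from A; A=[-] B=[peg,joint] C=[tile,beam,crate,valve,plank]
Tick 6: prefer B, take peg from B; A=[-] B=[joint] C=[tile,beam,crate,valve,plank,peg]
Tick 7: prefer A, take joint from B; A=[-] B=[-] C=[tile,beam,crate,valve,plank,peg,joint]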